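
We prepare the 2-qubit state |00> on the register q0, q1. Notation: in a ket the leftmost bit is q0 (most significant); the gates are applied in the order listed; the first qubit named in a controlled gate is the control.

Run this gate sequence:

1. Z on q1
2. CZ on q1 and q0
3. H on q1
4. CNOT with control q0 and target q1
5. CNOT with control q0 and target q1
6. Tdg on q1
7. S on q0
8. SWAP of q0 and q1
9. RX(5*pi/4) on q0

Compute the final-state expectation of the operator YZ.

The expectation value of YZ is 1/2.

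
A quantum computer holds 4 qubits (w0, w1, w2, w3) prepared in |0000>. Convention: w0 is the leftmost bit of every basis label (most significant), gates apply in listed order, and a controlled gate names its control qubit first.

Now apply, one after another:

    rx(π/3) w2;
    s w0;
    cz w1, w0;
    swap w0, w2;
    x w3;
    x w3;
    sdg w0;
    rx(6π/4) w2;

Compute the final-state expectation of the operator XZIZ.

In the final state, XZIZ has expectation -sqrt(3)/2. Key observation: the block from step 5 through step 6 cancels to the identity and can be dropped.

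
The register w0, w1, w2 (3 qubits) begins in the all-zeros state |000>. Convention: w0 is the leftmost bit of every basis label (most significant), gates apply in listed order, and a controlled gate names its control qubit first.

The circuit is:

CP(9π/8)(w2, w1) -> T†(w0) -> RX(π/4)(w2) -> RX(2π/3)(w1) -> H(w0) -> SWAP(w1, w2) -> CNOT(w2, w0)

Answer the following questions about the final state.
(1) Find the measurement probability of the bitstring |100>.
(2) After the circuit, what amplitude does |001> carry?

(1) Outcome |100> occurs with probability sqrt(2)/32 + 1/16.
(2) |001> carries amplitude -I*sqrt(6*sqrt(2) + 12)/8 in the final state.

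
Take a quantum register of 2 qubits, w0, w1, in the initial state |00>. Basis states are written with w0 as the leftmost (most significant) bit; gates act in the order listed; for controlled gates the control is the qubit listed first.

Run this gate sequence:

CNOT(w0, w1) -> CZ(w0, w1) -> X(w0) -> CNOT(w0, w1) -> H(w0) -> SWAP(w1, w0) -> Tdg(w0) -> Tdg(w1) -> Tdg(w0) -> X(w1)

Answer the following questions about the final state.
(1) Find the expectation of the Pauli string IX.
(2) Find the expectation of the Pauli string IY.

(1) The expectation value of IX is -sqrt(2)/2.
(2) In the final state, IY has expectation -sqrt(2)/2.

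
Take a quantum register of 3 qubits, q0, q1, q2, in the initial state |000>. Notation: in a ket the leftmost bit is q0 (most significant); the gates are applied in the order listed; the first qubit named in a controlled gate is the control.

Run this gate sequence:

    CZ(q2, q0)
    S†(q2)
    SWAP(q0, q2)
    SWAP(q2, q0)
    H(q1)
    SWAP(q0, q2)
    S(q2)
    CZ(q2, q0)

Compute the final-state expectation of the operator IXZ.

In the final state, IXZ has expectation 1.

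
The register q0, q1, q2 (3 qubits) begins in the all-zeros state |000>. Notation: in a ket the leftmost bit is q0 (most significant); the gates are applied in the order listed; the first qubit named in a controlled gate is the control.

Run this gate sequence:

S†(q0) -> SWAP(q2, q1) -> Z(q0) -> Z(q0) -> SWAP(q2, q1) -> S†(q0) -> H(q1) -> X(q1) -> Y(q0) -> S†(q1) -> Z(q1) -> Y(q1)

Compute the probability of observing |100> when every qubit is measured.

A full measurement returns |100> with probability 1/2. Key observation: steps 2-5 multiply out to the identity, so the circuit reduces to the remaining gates.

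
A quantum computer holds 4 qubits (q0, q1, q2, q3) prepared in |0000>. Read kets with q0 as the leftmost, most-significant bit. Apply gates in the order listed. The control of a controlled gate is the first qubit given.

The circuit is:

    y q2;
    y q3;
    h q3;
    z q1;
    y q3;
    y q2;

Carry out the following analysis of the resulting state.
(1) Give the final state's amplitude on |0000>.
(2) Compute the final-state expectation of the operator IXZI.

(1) |0000> carries amplitude -sqrt(2)/2 in the final state.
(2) The expectation value of IXZI is 0.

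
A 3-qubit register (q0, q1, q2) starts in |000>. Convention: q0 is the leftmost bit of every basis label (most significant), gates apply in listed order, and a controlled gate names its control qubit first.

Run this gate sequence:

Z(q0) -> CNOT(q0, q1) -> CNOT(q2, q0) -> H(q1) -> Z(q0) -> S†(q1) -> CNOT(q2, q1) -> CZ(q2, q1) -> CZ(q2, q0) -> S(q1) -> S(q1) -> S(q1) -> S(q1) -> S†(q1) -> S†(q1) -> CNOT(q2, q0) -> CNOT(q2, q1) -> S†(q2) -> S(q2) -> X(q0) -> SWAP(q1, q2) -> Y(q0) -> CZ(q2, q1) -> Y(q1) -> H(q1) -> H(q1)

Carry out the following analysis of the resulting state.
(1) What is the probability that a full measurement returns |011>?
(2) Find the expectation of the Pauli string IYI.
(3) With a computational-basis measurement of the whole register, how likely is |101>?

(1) Outcome |011> occurs with probability 1/2. Key observation: gates 10-13 undo each other exactly, leaving only the rest of the circuit to track.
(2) The observable IYI averages to 0.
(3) Outcome |101> occurs with probability 0.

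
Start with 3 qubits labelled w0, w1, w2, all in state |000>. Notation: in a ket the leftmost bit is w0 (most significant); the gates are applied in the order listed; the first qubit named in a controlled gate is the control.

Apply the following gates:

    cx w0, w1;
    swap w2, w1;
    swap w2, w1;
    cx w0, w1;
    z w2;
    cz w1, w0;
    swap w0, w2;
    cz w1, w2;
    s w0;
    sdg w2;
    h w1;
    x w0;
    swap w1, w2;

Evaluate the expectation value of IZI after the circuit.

The observable IZI averages to 1.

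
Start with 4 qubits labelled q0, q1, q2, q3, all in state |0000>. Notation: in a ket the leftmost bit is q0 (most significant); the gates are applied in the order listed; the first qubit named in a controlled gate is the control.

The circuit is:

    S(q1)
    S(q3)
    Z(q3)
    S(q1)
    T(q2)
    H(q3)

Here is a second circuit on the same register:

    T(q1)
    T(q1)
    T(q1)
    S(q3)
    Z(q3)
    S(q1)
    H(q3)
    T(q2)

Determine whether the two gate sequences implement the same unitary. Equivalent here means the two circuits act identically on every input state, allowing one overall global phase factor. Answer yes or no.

No: there is an input state on which the two circuits produce genuinely different outputs (not merely differing by a phase).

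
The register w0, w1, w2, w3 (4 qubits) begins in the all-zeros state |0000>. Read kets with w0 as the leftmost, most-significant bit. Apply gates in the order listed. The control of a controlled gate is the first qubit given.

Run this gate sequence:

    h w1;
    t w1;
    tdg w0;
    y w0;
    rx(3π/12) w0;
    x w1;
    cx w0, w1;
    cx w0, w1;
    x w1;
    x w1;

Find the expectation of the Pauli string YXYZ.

The expectation value of YXYZ is 0. Key observation: steps 6-9 multiply out to the identity, so the circuit reduces to the remaining gates.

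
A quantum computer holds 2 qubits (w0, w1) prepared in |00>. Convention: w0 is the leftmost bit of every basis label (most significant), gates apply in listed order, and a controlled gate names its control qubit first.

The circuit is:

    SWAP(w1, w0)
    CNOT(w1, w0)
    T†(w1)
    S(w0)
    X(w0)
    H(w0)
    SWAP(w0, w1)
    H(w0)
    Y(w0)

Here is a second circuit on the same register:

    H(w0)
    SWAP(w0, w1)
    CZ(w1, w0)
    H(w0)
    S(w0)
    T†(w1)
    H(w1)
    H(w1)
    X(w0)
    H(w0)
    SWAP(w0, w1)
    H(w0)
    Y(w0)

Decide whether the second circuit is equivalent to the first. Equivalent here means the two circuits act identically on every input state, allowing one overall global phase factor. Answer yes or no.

No — the two circuits implement different unitaries, even allowing a global phase.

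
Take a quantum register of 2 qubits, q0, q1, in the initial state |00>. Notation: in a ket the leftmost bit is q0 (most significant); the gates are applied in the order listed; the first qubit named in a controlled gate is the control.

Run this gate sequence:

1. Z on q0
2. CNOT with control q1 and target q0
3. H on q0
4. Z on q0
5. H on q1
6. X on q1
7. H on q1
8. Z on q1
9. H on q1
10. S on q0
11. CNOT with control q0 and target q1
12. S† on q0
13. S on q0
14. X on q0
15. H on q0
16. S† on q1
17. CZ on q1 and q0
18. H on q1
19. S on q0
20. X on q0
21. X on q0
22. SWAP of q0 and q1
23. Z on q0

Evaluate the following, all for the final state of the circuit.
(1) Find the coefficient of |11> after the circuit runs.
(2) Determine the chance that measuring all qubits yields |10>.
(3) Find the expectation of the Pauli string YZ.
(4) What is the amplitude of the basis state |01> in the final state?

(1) |11> carries amplitude I/2 in the final state. Key observation: steps 5-8 multiply out to the identity, so the circuit reduces to the remaining gates.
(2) A full measurement returns |10> with probability 1/4.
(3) The expectation value of YZ is -1.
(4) The amplitude on |01> is 1/2.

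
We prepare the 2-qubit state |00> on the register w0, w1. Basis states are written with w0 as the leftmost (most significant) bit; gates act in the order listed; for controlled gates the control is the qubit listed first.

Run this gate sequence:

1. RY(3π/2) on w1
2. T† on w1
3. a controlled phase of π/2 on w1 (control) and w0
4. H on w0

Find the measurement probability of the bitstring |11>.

Outcome |11> occurs with probability 1/4.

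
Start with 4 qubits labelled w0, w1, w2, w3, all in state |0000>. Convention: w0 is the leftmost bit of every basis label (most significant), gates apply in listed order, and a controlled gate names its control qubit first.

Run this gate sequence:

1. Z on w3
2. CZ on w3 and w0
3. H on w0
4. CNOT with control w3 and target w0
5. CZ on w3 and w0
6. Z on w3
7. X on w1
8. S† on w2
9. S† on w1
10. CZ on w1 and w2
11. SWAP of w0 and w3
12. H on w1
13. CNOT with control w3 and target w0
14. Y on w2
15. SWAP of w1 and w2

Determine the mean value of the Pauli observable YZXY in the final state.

The expectation value of YZXY is -1.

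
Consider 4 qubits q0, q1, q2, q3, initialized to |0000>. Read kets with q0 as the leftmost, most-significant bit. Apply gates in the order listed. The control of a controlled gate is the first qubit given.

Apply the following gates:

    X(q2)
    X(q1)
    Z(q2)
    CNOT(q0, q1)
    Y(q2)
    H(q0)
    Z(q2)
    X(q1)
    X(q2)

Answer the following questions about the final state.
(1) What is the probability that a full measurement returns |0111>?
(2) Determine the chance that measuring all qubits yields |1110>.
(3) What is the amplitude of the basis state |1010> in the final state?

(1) A full measurement returns |0111> with probability 0.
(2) Outcome |1110> occurs with probability 0.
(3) |1010> carries amplitude sqrt(2)*I/2 in the final state.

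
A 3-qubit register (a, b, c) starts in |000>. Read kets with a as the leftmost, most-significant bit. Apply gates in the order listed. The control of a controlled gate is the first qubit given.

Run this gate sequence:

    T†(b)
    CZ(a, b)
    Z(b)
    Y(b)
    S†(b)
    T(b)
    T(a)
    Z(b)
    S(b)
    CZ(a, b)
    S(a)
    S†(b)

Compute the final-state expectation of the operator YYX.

In the final state, YYX has expectation 0.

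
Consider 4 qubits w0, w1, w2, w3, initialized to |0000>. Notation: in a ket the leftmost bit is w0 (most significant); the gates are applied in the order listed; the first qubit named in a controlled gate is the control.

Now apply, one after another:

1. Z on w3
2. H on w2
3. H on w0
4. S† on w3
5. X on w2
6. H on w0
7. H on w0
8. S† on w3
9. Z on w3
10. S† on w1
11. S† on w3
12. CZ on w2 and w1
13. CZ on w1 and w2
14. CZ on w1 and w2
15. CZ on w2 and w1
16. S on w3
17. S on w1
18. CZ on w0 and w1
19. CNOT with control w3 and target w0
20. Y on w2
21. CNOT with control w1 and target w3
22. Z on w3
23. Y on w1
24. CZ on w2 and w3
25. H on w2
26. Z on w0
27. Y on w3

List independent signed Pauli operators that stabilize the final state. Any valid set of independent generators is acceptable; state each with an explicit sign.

The final state is stabilized by the group generated by -XIII, -IZII, -IIZI, -IIIZ; other independent generating sets are equally valid. Key observation: the block from step 10 through step 17 cancels to the identity and can be dropped.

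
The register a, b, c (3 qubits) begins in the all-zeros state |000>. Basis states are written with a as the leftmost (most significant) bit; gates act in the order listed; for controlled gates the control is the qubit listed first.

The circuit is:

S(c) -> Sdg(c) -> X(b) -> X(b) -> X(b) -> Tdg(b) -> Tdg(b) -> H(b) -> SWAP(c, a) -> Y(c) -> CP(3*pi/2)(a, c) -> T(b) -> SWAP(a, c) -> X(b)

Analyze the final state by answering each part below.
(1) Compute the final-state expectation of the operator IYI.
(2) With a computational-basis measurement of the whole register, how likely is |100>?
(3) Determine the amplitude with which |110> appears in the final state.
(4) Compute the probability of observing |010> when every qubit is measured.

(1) The observable IYI averages to sqrt(2)/2. Key observation: the block from step 3 through step 4 cancels to the identity and can be dropped.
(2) A full measurement returns |100> with probability 1/2.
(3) The amplitude on |110> is sqrt(2)/2.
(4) The probability of measuring |010> is 0.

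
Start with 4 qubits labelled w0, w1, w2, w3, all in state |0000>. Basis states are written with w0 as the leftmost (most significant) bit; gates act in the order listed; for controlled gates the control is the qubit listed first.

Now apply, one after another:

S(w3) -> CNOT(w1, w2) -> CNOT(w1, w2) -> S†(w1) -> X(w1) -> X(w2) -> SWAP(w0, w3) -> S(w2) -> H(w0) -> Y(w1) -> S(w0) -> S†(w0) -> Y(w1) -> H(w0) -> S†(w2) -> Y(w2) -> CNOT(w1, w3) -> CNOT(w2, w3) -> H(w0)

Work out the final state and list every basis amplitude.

The final amplitudes are -sqrt(2)*I/2 on |0101>, -sqrt(2)*I/2 on |1101>, and 0 on every other basis state. Key observation: steps 8-15 multiply out to the identity, so the circuit reduces to the remaining gates.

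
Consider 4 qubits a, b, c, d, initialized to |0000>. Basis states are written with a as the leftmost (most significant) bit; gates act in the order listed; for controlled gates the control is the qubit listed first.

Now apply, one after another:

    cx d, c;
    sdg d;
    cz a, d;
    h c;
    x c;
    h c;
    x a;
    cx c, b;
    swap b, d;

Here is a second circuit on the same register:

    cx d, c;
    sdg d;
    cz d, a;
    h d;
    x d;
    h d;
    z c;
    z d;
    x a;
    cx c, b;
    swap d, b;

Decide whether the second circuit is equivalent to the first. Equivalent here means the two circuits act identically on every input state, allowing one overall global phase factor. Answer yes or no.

Yes, they are equivalent — the unitaries differ by at most a global phase.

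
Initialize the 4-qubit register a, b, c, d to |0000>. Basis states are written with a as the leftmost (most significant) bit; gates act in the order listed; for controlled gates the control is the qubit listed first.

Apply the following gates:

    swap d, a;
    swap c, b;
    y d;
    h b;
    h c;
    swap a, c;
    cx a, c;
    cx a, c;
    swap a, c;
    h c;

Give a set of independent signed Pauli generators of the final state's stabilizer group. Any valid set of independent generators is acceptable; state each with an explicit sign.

One valid set of independent stabilizer generators is +IXII, +ZIII, +IIZI, -IIIZ (any independent generating set of the same group is equally correct). Key observation: gates 5-10 undo each other exactly, leaving only the rest of the circuit to track.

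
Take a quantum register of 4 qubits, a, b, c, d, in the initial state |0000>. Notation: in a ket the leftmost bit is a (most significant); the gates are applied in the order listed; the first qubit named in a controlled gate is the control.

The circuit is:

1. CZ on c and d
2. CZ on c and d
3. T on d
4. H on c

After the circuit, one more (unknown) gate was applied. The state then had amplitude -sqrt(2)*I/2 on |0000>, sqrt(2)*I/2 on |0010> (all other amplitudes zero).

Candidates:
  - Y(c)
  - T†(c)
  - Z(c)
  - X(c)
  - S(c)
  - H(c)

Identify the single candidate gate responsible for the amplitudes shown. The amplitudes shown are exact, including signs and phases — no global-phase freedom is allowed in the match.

It was Y(c) that produced the state shown. Key observation: the block from step 1 through step 2 cancels to the identity and can be dropped.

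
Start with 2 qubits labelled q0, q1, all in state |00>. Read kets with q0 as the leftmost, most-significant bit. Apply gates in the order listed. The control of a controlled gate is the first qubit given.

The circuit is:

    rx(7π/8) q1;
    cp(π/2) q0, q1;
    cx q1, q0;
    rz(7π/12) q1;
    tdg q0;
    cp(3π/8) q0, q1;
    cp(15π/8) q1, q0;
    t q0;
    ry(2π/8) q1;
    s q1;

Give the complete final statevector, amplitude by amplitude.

The resulting statevector has amplitude -sqrt(sqrt(2) + 2)*exp(17*I*pi/24)*sin(pi/16)/2 on |00>, sqrt(2 - sqrt(2))*exp(5*I*pi/24)*sin(pi/16)/2 on |01>, -sqrt(2 - sqrt(2))*exp(I*pi/24)*cos(pi/16)/2 on |10>, sqrt(sqrt(2) + 2)*exp(13*I*pi/24)*cos(pi/16)/2 on |11>.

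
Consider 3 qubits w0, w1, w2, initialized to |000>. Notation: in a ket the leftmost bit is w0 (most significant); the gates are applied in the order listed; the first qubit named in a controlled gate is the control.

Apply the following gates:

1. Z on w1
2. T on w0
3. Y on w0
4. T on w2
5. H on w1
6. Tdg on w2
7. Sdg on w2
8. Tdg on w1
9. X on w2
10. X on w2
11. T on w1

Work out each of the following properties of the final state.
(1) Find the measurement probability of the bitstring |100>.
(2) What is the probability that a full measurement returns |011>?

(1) The probability of measuring |100> is 1/2.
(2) Outcome |011> occurs with probability 0.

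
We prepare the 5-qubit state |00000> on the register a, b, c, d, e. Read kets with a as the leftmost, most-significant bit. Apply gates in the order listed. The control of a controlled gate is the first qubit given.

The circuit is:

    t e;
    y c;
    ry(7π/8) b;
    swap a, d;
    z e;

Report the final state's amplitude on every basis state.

The final amplitudes are I*sin(pi/16) on |00100>, I*cos(pi/16) on |01100>, and 0 on every other basis state.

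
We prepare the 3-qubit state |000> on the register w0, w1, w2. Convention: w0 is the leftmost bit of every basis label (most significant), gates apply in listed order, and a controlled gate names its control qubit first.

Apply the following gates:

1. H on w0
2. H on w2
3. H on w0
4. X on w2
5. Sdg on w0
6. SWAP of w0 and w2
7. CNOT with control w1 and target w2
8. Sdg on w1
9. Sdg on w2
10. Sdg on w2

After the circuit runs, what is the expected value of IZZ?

The observable IZZ averages to 1.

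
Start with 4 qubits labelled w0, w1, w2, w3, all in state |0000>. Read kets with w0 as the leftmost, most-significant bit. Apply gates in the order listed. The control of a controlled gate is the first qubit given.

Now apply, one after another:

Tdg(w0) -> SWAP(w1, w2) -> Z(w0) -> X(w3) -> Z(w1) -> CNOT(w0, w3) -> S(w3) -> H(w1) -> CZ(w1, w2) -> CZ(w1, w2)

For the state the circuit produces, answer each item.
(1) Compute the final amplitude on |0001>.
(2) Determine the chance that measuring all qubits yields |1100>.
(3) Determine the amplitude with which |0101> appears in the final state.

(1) |0001> carries amplitude sqrt(2)*I/2 in the final state. Key observation: steps 9-10 multiply out to the identity, so the circuit reduces to the remaining gates.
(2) The probability of measuring |1100> is 0.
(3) |0101> carries amplitude sqrt(2)*I/2 in the final state.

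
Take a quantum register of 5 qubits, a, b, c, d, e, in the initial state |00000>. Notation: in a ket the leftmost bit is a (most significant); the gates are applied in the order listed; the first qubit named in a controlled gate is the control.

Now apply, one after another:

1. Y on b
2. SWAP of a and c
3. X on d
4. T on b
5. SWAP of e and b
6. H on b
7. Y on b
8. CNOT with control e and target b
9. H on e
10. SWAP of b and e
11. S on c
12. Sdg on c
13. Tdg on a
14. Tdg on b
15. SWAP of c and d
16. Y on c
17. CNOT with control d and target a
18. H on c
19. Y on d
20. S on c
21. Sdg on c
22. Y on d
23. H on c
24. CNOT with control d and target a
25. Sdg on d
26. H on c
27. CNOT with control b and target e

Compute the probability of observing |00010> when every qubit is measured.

The probability of measuring |00010> is 0. Key observation: steps 17-24 multiply out to the identity, so the circuit reduces to the remaining gates.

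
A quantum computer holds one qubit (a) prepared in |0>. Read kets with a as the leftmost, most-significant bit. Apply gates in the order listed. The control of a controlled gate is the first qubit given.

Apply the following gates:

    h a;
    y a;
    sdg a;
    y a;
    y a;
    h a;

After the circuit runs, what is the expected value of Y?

The observable Y averages to -1.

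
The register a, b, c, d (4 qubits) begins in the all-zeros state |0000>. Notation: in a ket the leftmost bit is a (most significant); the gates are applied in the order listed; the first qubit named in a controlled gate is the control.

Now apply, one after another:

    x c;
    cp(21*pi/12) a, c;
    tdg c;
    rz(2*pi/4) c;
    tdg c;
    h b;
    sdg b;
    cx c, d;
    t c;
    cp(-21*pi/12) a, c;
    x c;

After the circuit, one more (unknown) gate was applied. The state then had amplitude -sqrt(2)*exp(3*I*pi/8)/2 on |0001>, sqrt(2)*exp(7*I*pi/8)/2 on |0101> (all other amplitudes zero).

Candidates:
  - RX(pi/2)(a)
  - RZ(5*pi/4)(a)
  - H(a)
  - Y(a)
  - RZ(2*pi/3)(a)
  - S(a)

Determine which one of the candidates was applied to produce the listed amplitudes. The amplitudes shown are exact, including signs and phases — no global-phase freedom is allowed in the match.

The applied gate was RZ(5*pi/4)(a).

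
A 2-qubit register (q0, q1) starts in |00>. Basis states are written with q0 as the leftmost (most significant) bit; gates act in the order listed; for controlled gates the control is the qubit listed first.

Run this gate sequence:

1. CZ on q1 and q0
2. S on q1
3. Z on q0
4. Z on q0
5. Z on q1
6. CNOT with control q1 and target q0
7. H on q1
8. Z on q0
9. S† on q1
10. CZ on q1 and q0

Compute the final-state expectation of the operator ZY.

The observable ZY averages to -1.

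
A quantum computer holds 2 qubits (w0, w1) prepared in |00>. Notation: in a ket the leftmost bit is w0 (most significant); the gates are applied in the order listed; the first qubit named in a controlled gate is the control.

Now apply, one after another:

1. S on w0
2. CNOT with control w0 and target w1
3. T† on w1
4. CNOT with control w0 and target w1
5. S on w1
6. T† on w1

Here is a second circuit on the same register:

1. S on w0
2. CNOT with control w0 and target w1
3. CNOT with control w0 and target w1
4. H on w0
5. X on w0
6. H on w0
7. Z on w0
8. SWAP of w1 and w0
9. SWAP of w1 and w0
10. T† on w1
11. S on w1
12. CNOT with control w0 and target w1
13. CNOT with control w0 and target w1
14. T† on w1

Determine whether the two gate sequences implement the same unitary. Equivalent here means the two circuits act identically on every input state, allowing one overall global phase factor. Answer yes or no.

No, they are not equivalent — no single phase factor reconciles the two unitaries.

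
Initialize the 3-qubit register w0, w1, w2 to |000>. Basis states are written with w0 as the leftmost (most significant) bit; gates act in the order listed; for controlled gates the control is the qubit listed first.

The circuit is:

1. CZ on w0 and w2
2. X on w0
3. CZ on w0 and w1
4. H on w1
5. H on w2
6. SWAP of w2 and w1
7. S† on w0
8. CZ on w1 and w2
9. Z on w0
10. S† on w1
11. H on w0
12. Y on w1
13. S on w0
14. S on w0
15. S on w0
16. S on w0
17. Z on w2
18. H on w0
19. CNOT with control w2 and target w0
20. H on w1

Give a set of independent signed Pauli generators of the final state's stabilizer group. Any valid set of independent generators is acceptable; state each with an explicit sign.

One valid set of independent stabilizer generators is +XZY, +IYZ, -ZIZ (any independent generating set of the same group is equally correct). Key observation: the block from step 13 through step 16 cancels to the identity and can be dropped.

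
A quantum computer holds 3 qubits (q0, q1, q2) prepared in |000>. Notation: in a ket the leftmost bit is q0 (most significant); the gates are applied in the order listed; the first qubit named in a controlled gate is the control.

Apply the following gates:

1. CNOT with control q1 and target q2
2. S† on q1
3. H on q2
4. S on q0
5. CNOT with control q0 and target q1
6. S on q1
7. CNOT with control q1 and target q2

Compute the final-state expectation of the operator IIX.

The observable IIX averages to 1.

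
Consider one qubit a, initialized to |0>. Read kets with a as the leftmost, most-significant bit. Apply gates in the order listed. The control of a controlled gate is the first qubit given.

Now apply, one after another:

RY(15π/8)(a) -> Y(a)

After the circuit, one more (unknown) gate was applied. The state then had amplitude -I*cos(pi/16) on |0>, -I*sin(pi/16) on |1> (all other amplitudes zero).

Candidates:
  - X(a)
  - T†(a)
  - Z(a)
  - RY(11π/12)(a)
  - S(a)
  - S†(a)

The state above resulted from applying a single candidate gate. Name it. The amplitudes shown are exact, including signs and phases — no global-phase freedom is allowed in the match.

The applied gate was X(a).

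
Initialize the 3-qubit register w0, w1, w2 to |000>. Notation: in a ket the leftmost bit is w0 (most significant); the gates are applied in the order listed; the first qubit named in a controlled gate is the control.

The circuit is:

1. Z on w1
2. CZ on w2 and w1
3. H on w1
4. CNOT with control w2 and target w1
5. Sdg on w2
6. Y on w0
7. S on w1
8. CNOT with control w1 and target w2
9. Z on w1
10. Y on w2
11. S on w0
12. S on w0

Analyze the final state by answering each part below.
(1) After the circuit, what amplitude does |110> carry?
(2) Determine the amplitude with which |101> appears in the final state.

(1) |110> carries amplitude sqrt(2)*I/2 in the final state.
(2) |101> carries amplitude sqrt(2)/2 in the final state.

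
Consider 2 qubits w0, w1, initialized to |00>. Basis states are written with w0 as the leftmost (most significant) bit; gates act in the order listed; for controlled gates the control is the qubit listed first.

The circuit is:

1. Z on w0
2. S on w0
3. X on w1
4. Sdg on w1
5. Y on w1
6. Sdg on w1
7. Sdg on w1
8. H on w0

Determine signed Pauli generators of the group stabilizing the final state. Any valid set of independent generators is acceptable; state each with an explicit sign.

The final state is stabilized by the group generated by +XI, +IZ; other independent generating sets are equally valid.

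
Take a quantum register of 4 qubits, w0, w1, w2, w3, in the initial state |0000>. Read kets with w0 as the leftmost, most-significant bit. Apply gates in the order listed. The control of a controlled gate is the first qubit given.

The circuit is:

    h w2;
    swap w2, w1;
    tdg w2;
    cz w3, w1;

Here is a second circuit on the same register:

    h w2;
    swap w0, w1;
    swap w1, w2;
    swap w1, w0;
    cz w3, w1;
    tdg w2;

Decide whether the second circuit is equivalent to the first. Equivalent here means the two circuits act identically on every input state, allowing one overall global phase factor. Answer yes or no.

No — the two circuits implement different unitaries, even allowing a global phase.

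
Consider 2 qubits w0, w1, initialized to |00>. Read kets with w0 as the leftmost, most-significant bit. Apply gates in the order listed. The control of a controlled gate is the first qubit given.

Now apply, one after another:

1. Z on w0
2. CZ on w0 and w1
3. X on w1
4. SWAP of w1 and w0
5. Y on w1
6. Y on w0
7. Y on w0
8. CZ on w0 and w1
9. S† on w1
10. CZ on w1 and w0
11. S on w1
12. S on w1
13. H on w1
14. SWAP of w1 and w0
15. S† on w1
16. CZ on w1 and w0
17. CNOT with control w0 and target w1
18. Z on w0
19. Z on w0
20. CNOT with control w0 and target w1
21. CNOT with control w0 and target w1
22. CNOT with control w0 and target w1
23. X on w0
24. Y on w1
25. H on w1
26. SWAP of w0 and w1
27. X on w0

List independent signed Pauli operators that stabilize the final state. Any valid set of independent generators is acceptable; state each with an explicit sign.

One valid set of independent stabilizer generators is +XI, +IX (any independent generating set of the same group is equally correct). Key observation: the block from step 21 through step 22 cancels to the identity and can be dropped.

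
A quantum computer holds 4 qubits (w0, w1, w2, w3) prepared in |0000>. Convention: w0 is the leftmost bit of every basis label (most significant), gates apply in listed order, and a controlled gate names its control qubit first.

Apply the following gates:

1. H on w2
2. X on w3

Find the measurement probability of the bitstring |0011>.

The probability of measuring |0011> is 1/2.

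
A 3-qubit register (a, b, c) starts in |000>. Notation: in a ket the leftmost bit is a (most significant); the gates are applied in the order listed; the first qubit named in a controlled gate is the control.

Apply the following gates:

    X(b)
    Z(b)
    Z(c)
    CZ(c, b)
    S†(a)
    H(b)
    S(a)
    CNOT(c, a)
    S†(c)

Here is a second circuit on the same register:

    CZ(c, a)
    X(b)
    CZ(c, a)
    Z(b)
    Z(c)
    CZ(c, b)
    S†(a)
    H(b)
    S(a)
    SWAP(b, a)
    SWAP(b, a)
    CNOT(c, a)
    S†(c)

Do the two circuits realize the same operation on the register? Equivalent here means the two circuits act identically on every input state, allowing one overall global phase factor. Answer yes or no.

Yes — the two circuits implement the same unitary up to a global phase.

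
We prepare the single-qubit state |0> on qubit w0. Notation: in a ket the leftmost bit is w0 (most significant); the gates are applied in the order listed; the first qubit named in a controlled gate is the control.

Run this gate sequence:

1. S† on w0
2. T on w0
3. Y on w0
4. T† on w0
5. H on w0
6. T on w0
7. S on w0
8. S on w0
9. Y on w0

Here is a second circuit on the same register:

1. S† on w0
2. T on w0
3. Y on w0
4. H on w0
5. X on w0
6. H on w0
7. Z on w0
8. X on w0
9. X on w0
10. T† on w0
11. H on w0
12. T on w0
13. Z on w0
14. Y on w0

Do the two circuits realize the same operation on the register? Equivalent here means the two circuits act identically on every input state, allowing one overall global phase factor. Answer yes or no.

Yes: on every input state the two circuits agree up to one overall phase factor.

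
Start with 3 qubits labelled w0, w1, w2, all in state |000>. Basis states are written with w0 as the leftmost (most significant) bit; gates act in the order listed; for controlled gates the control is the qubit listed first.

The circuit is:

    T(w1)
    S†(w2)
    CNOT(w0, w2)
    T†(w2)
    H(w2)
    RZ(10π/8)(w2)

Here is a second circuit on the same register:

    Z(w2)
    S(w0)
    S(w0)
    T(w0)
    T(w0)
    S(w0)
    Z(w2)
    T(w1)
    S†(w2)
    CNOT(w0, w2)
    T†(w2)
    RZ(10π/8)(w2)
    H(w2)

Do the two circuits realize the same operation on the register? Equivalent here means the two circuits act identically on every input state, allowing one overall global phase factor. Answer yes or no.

No: there is an input state on which the two circuits produce genuinely different outputs (not merely differing by a phase).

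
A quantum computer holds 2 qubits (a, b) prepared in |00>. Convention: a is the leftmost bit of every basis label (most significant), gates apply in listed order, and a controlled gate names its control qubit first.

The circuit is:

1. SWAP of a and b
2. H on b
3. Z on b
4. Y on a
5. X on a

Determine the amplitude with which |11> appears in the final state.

|11> carries amplitude 0 in the final state.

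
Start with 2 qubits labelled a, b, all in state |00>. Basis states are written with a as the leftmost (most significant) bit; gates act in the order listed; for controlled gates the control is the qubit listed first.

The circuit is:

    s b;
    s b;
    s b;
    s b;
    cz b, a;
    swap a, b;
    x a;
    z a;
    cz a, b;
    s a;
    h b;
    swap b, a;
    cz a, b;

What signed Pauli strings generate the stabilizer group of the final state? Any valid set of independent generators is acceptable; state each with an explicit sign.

The final state is stabilized by the group generated by -XI, -IZ; other independent generating sets are equally valid. Key observation: the block from step 1 through step 4 cancels to the identity and can be dropped.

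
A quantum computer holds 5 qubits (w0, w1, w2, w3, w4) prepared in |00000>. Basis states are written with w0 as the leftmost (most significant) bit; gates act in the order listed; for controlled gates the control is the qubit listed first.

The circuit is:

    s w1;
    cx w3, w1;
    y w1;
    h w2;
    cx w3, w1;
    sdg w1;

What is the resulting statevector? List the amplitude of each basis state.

The resulting statevector has amplitude sqrt(2)/2 on |01000>, sqrt(2)/2 on |01100>, and 0 on every other basis state.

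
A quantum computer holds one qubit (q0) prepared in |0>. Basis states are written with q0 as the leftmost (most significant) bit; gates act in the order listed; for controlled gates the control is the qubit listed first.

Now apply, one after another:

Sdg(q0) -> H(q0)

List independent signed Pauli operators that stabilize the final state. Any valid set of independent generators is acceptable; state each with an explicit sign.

The stabilizer group can be generated by +X, among other valid generating sets.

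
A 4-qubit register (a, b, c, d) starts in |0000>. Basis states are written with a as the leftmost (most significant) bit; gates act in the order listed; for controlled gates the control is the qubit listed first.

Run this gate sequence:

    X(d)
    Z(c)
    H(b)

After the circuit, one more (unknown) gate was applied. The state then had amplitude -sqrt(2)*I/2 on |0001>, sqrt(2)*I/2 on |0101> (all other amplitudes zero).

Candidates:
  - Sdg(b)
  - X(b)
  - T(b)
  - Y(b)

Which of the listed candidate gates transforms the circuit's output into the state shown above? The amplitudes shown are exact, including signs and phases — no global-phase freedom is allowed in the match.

The unique candidate consistent with the amplitudes is Y(b).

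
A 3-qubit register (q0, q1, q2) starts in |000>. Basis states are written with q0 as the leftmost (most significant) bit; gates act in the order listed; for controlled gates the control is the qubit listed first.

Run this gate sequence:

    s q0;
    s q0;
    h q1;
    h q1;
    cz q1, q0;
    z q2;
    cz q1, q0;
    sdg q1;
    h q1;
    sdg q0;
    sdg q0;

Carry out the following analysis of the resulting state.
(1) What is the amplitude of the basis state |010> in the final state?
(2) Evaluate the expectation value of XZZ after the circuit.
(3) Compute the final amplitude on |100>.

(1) The amplitude on |010> is sqrt(2)/2.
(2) The observable XZZ averages to 0.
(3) The amplitude on |100> is 0.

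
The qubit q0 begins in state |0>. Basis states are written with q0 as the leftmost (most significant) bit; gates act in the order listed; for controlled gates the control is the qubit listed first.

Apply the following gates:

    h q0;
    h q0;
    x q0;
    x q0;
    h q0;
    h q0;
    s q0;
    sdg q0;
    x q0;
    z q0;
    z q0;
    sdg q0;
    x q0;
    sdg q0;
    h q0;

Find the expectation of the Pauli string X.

In the final state, X has expectation 1.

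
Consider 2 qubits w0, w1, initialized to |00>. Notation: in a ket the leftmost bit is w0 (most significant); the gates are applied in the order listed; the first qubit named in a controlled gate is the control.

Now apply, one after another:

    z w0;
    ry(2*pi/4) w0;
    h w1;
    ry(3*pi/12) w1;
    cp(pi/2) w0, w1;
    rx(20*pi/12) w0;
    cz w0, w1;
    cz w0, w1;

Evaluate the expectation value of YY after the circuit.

The expectation value of YY is -sqrt(6)/8 + sqrt(2)/8. Key observation: gates 7-8 undo each other exactly, leaving only the rest of the circuit to track.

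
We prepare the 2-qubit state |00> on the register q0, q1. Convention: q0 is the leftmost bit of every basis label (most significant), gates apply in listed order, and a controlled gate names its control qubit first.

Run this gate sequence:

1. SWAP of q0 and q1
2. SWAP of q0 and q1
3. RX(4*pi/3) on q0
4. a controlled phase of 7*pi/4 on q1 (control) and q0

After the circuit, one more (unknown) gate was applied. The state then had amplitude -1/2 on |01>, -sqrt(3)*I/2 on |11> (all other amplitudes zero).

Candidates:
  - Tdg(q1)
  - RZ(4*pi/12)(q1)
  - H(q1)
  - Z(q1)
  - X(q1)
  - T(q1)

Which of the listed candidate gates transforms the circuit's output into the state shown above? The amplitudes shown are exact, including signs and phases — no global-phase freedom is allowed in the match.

It was X(q1) that produced the state shown.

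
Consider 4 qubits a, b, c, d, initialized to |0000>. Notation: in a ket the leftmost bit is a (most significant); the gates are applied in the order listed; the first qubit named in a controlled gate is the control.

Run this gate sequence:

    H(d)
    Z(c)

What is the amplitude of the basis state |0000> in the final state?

The final state's coefficient on |0000> equals sqrt(2)/2.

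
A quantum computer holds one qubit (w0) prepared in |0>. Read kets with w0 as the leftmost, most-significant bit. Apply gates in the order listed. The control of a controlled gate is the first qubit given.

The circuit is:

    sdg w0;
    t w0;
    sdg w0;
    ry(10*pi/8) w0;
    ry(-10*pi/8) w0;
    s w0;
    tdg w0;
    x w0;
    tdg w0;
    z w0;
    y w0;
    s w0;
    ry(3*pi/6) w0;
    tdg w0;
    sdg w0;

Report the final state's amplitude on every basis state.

The resulting statevector has amplitude sqrt(2)*exp(I*pi/4)/2 on |0>, -sqrt(2)*I/2 on |1>. Key observation: gates 2-7 undo each other exactly, leaving only the rest of the circuit to track.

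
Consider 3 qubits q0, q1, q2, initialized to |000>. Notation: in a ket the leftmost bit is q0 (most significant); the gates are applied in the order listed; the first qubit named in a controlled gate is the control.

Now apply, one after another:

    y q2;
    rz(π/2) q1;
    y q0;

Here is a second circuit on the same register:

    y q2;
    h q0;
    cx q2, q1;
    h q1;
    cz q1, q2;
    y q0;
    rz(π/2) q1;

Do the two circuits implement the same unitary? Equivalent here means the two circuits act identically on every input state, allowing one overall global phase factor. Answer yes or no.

No, they are not equivalent — no single phase factor reconciles the two unitaries.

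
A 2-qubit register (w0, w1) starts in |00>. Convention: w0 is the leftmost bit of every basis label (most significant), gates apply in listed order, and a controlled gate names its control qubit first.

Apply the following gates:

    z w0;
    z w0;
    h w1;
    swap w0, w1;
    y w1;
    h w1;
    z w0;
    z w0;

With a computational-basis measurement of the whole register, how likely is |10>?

Outcome |10> occurs with probability 1/4.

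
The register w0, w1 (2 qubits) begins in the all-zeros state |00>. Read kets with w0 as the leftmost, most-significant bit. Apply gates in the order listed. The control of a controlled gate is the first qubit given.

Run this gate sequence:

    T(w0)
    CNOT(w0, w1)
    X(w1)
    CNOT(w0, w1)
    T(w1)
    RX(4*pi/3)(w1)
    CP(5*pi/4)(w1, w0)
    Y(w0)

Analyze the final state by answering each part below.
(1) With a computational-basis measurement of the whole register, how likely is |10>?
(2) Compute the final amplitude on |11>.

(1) Outcome |10> occurs with probability 3/4.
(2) |11> carries amplitude -exp(3*I*pi/4)/2 in the final state.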